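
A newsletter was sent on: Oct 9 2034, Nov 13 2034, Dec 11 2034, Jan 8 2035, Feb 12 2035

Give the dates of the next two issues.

Mar 12 2035, Apr 9 2035

These are Mondays at 28- or 35-day spacing (35, 28, 28, 35).
The pattern: 2nd Monday of the month.
2nd Monday of March 2035: Mar 12 2035.
2nd Monday of April 2035: Apr 9 2035.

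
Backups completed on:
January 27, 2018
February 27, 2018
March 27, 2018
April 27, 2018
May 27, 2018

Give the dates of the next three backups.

June 27, 2018; July 27, 2018; August 27, 2018

Each date is the 27th; the gaps (31, 28, 31, 30) track the month lengths.
The rule is the 27th of each month.
Next: June 2018 → June 27, 2018.
Next: July 2018 → July 27, 2018.
August 2018: August 27, 2018.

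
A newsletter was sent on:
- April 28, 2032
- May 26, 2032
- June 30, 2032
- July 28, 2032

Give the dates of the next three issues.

These are Wednesdays with 28, 35, 28-day gaps.
Each is the final Wednesday of its month — June 30, 2032 is past the 28th, so '4th Wednesday' doesn't fit.
Last Wednesday of August 2032: August 25, 2032.
Last Wednesday of September 2032: September 29, 2032.
Last Wednesday of October 2032: October 27, 2032.

August 25, 2032; September 29, 2032; October 27, 2032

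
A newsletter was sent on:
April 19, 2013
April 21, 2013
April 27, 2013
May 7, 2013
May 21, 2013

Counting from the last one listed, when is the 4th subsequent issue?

August 25, 2013

The spacing grows by 4 each time: 2, 6, 10, 14 days.
Next gap: 18 days. May 21, 2013 + 18 days = June 8, 2013.
Next gap: 22 days. June 8, 2013 + 22 days = June 30, 2013.
Next gap: 26 days. June 30, 2013 + 26 days = July 26, 2013.
Next gap: 30 days. July 26, 2013 + 30 days = August 25, 2013.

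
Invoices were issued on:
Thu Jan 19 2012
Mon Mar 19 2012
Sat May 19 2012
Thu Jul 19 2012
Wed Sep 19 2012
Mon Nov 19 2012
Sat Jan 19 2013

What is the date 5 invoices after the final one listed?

Tue Nov 19 2013

Gaps: 60, 61, 61, 62, 61, 61 days — not constant. Every event is on the 19th of the month.
Pattern: the 19th of every 2 months.
Next: March 2013 → Tue Mar 19 2013.
May 2013: Sun May 19 2013.
Next: July 2013 → Fri Jul 19 2013.
Next: September 2013 → Thu Sep 19 2013.
Next: November 2013 → Tue Nov 19 2013.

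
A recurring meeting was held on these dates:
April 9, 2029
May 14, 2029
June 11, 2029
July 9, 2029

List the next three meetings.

All dates are Mondays, 35, 28, 28 days apart.
Specifically, the 2nd Monday of each month.
2nd Monday of August 2029: August 13, 2029.
2nd Monday of September 2029: September 10, 2029.
2nd Monday of October 2029: October 8, 2029.

August 13, 2029; September 10, 2029; October 8, 2029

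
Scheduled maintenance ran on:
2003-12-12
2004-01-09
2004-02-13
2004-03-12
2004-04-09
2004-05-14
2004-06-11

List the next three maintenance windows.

Gaps: 28, 35, 28, 28, 35, 28 days — a mix of 28 and 35. Every date is a Friday.
Each is the 2nd Friday of its month.
2nd Friday of July 2004: 2004-07-09.
2nd Friday of August 2004: 2004-08-13.
2nd Friday of September 2004: 2004-09-10.

2004-07-09, 2004-08-13, 2004-09-10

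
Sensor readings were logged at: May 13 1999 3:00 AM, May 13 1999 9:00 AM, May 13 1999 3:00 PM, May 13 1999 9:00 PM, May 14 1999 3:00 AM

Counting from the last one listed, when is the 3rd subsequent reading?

The interval is a steady 6 hours (6, 6, 6, 6).
May 14 1999 3:00 AM + 6 h = May 14 1999 9:00 AM.
May 14 1999 9:00 AM + 6 h = May 14 1999 3:00 PM.
May 14 1999 3:00 PM + 6 h = May 14 1999 9:00 PM.

May 14 1999 9:00 PM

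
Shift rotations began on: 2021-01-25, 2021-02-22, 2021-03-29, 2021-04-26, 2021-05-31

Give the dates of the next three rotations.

2021-06-28, 2021-07-26, 2021-08-30

Every date is a Monday; gaps 28, 35, 28, 35 days.
Each is the last Monday of its month (at least one falls on the 29th or later, ruling out '4th Monday').
Last Monday of June 2021: 2021-06-28.
July 2021 ends with Monday 2021-07-26.
August 2021 ends with Monday 2021-08-30.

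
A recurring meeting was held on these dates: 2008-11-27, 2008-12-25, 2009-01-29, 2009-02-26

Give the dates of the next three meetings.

2009-03-26, 2009-04-30, 2009-05-28

All Thursdays; the gaps (28, 35, 28) vary with month length.
This is the last Thursday of each month.
Last Thursday of March 2009: 2009-03-26.
April 2009 ends with Thursday 2009-04-30.
May 2009 ends with Thursday 2009-05-28.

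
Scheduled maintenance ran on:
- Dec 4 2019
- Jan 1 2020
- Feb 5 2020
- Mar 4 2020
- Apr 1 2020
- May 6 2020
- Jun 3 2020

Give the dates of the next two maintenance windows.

Jul 1 2020, Aug 5 2020

All dates are Wednesdays, 28, 35, 28, 28, 35, 28 days apart.
Specifically, the 1st Wednesday of each month.
July 2020 — 1st Wednesday is Jul 1 2020.
August 2020 — 1st Wednesday is Aug 5 2020.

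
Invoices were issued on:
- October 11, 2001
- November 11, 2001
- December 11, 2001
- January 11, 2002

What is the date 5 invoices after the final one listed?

June 11, 2002

The day-of-month is always 11 (31, 30, 31 days between events).
So this recurs on the 11th of each month.
Next: February 2002 → February 11, 2002.
March 2002: March 11, 2002.
Next: April 2002 → April 11, 2002.
Next: May 2002 → May 11, 2002.
Next: June 2002 → June 11, 2002.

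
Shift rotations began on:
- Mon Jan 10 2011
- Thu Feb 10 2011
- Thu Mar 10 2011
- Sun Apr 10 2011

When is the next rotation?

Tue May 10 2011

Each date is the 10th; the gaps (31, 28, 31) track the month lengths.
The rule is the 10th of each month.
May 2011: Tue May 10 2011.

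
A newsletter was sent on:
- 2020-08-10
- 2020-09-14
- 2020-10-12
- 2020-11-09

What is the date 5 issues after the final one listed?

2021-04-12

All dates are Mondays, 35, 28, 28 days apart.
Specifically, the 2nd Monday of each month.
December 2020 — 2nd Monday is 2020-12-14.
2nd Monday of January 2021: 2021-01-11.
February 2021 — 2nd Monday is 2021-02-08.
March 2021 — 2nd Monday is 2021-03-08.
April 2021 — 2nd Monday is 2021-04-12.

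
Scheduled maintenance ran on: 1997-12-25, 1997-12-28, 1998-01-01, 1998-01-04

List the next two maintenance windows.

Gaps: 3, 4, 3 days — not constant, but cyclic with period 2.
The events fall on every Thursday and Sunday.
Next Thursday: 1998-01-08.
The following Sunday is 1998-01-11.

1998-01-08, 1998-01-11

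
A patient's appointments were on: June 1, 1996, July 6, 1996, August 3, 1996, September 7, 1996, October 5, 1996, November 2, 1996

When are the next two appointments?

December 7, 1996; January 4, 1997

All dates are Saturdays, 35, 28, 35, 28, 28 days apart.
Specifically, the 1st Saturday of each month.
1st Saturday of December 1996: December 7, 1996.
January 1997 — 1st Saturday is January 4, 1997.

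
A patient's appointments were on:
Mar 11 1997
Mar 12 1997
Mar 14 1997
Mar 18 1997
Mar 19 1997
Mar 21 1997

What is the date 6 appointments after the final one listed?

The gap pattern 1, 2, 4, 1, 2 repeats every 3 events.
These are the Tuesdays, Wednesdays and Fridays of each week.
The following Tuesday is Mar 25 1997.
Next Wednesday: Mar 26 1997.
The following Friday is Mar 28 1997.
The following Tuesday is Apr 1 1997.
Next Wednesday: Apr 2 1997.
Next Friday: Apr 4 1997.

Apr 4 1997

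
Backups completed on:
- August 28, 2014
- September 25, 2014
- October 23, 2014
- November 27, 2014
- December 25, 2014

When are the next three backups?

Gaps: 28, 28, 35, 28 days — a mix of 28 and 35. Every date is a Thursday.
Each is the 4th Thursday of its month.
January 2015 — 4th Thursday is January 22, 2015.
4th Thursday of February 2015: February 26, 2015.
4th Thursday of March 2015: March 26, 2015.

January 22, 2015; February 26, 2015; March 26, 2015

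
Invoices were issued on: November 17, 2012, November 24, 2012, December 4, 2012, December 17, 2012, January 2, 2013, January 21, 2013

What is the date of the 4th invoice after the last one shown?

May 7, 2013

The spacing grows by 3 each time: 7, 10, 13, 16, 19 days.
Next gap: 22 days. January 21, 2013 + 22 days = February 12, 2013.
Next gap: 25 days. February 12, 2013 + 25 days = March 9, 2013.
Next gap: 28 days. March 9, 2013 + 28 days = April 6, 2013.
Next gap: 31 days. April 6, 2013 + 31 days = May 7, 2013.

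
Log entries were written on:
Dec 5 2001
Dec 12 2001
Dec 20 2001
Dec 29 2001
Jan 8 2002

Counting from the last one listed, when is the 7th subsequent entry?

Gaps: 7, 8, 9, 10 days — each gap is 1 larger than the previous one.
Next gap: 11 days. Jan 8 2002 + 11 days = Jan 19 2002.
Next gap: 12 days. Jan 19 2002 + 12 days = Jan 31 2002.
Next gap: 13 days. Jan 31 2002 + 13 days = Feb 13 2002.
Next gap: 14 days. Feb 13 2002 + 14 days = Feb 27 2002.
Next gap: 15 days. Feb 27 2002 + 15 days = Mar 14 2002.
Next gap: 16 days. Mar 14 2002 + 16 days = Mar 30 2002.
Next gap: 17 days. Mar 30 2002 + 17 days = Apr 16 2002.

Apr 16 2002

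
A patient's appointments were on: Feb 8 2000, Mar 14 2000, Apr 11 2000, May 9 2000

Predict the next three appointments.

These are Tuesdays at 28- or 35-day spacing (35, 28, 28).
The pattern: 2nd Tuesday of the month.
2nd Tuesday of June 2000: Jun 13 2000.
2nd Tuesday of July 2000: Jul 11 2000.
August 2000 — 2nd Tuesday is Aug 8 2000.

Jun 13 2000, Jul 11 2000, Aug 8 2000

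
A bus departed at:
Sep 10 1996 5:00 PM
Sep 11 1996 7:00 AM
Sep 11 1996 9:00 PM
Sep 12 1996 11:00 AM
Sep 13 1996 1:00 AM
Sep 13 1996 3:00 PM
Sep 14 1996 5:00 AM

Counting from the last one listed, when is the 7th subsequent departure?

Sep 18 1996 7:00 AM

The interval is a steady 14 hours (14, 14, 14, 14, 14, 14).
Sep 14 1996 5:00 AM + 14 h = Sep 14 1996 7:00 PM.
Sep 14 1996 7:00 PM + 14 h = Sep 15 1996 9:00 AM.
Sep 15 1996 9:00 AM + 14 h = Sep 15 1996 11:00 PM.
Sep 15 1996 11:00 PM + 14 h = Sep 16 1996 1:00 PM.
Sep 16 1996 1:00 PM + 14 h = Sep 17 1996 3:00 AM.
Sep 17 1996 3:00 AM + 14 h = Sep 17 1996 5:00 PM.
Sep 17 1996 5:00 PM + 14 h = Sep 18 1996 7:00 AM.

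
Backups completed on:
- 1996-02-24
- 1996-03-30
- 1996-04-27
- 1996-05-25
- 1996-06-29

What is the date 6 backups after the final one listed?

These are Saturdays with 35, 28, 28, 35-day gaps.
Each is the final Saturday of its month — 1996-03-30 is past the 28th, so '4th Saturday' doesn't fit.
Last Saturday of July 1996: 1996-07-27.
August 1996 ends with Saturday 1996-08-31.
Last Saturday of September 1996: 1996-09-28.
October 1996 ends with Saturday 1996-10-26.
November 1996 ends with Saturday 1996-11-30.
Last Saturday of December 1996: 1996-12-28.

1996-12-28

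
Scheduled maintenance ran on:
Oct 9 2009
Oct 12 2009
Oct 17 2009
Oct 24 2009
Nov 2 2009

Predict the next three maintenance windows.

Nov 13 2009, Nov 26 2009, Dec 11 2009

Gaps: 3, 5, 7, 9 days — each gap is 2 larger than the previous one.
Next gap: 11 days. Nov 2 2009 + 11 days = Nov 13 2009.
Next gap: 13 days. Nov 13 2009 + 13 days = Nov 26 2009.
Next gap: 15 days. Nov 26 2009 + 15 days = Dec 11 2009.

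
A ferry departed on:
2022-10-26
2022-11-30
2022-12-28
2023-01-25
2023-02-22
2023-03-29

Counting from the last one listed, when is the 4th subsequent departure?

2023-07-26

These are Wednesdays with 35, 28, 28, 28, 35-day gaps.
Each is the final Wednesday of its month — 2022-11-30 is past the 28th, so '4th Wednesday' doesn't fit.
April 2023 ends with Wednesday 2023-04-26.
Last Wednesday of May 2023: 2023-05-31.
Last Wednesday of June 2023: 2023-06-28.
Last Wednesday of July 2023: 2023-07-26.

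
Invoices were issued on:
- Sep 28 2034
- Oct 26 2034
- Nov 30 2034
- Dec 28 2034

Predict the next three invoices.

Jan 25 2035, Feb 22 2035, Mar 29 2035

Every date is a Thursday; gaps 28, 35, 28 days.
Each is the last Thursday of its month (at least one falls on the 29th or later, ruling out '4th Thursday').
Last Thursday of January 2035: Jan 25 2035.
February 2035 ends with Thursday Feb 22 2035.
Last Thursday of March 2035: Mar 29 2035.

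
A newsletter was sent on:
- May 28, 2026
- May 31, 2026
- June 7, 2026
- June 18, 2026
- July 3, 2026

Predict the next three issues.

Intervals are 3, 7, 11, 15 days — an arithmetic progression with common difference 4.
Next gap: 19 days. July 3, 2026 + 19 days = July 22, 2026.
Next gap: 23 days. July 22, 2026 + 23 days = August 14, 2026.
Next gap: 27 days. August 14, 2026 + 27 days = September 10, 2026.

July 22, 2026; August 14, 2026; September 10, 2026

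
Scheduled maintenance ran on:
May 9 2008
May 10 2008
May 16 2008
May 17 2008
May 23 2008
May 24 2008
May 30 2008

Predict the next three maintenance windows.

May 31 2008, Jun 6 2008, Jun 7 2008

The gap pattern 1, 6, 1, 6, 1, 6 repeats every 2 events.
These are the Fridays and Saturdays of each week.
The following Saturday is May 31 2008.
The following Friday is Jun 6 2008.
The following Saturday is Jun 7 2008.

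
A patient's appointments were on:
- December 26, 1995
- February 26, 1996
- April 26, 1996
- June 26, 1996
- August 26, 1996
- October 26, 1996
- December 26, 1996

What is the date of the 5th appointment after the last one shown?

Each date is the 26th; the gaps (62, 60, 61, 61, 61, 61) track the month lengths.
The rule is the 26th of every 2 months.
February 1997: February 26, 1997.
April 1997: April 26, 1997.
June 1997: June 26, 1997.
Next: August 1997 → August 26, 1997.
Next: October 1997 → October 26, 1997.

October 26, 1997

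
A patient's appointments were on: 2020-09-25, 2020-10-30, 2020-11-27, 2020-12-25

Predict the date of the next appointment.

Every date is a Friday; gaps 35, 28, 28 days.
Each is the last Friday of its month (at least one falls on the 29th or later, ruling out '4th Friday').
Last Friday of January 2021: 2021-01-29.

2021-01-29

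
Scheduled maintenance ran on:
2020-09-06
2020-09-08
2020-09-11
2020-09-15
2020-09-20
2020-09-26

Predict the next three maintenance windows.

Intervals are 2, 3, 4, 5, 6 days — an arithmetic progression with common difference 1.
Next gap: 7 days. 2020-09-26 + 7 days = 2020-10-03.
Next gap: 8 days. 2020-10-03 + 8 days = 2020-10-11.
Next gap: 9 days. 2020-10-11 + 9 days = 2020-10-20.

2020-10-03, 2020-10-11, 2020-10-20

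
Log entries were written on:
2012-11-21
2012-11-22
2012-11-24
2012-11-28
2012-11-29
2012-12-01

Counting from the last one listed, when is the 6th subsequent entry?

Gaps: 1, 2, 4, 1, 2 days — not constant, but cyclic with period 3.
The events fall on every Wednesday, Thursday and Saturday.
Next Wednesday: 2012-12-05.
Next Thursday: 2012-12-06.
The following Saturday is 2012-12-08.
The following Wednesday is 2012-12-12.
The following Thursday is 2012-12-13.
The following Saturday is 2012-12-15.

2012-12-15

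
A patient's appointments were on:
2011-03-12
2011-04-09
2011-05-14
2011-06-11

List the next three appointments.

Gaps: 28, 35, 28 days — a mix of 28 and 35. Every date is a Saturday.
Each is the 2nd Saturday of its month.
2nd Saturday of July 2011: 2011-07-09.
2nd Saturday of August 2011: 2011-08-13.
September 2011 — 2nd Saturday is 2011-09-10.

2011-07-09, 2011-08-13, 2011-09-10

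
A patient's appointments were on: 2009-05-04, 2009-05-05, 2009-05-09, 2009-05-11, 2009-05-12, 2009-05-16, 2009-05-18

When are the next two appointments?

Every event lands on a Monday or Tuesday or Saturday (gaps cycle 1, 4, 2, 1, 4, 2).
So the schedule is: every Monday, Tuesday and Saturday.
The following Tuesday is 2009-05-19.
The following Saturday is 2009-05-23.

2009-05-19, 2009-05-23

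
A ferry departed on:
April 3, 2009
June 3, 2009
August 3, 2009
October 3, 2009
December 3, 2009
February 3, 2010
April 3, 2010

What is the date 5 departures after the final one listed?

Gaps: 61, 61, 61, 61, 62, 59 days — not constant. Every event is on the 3rd of the month.
Pattern: the 3rd of every 2 months.
Next: June 2010 → June 3, 2010.
Next: August 2010 → August 3, 2010.
Next: October 2010 → October 3, 2010.
December 2010: December 3, 2010.
February 2011: February 3, 2011.

February 3, 2011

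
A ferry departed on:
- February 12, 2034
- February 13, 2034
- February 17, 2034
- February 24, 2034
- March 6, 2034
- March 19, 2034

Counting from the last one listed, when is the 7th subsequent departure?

September 10, 2034

The spacing grows by 3 each time: 1, 4, 7, 10, 13 days.
Next gap: 16 days. March 19, 2034 + 16 days = April 4, 2034.
Next gap: 19 days. April 4, 2034 + 19 days = April 23, 2034.
Next gap: 22 days. April 23, 2034 + 22 days = May 15, 2034.
Next gap: 25 days. May 15, 2034 + 25 days = June 9, 2034.
Next gap: 28 days. June 9, 2034 + 28 days = July 7, 2034.
Next gap: 31 days. July 7, 2034 + 31 days = August 7, 2034.
Next gap: 34 days. August 7, 2034 + 34 days = September 10, 2034.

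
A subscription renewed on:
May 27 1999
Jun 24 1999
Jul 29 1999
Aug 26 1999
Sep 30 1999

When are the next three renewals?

Every date is a Thursday; gaps 28, 35, 28, 35 days.
Each is the last Thursday of its month (at least one falls on the 29th or later, ruling out '4th Thursday').
October 1999 ends with Thursday Oct 28 1999.
Last Thursday of November 1999: Nov 25 1999.
December 1999 ends with Thursday Dec 30 1999.

Oct 28 1999, Nov 25 1999, Dec 30 1999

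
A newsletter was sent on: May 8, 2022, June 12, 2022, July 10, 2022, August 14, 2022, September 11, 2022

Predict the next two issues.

These are Sundays at 28- or 35-day spacing (35, 28, 35, 28).
The pattern: 2nd Sunday of the month.
2nd Sunday of October 2022: October 9, 2022.
2nd Sunday of November 2022: November 13, 2022.

October 9, 2022; November 13, 2022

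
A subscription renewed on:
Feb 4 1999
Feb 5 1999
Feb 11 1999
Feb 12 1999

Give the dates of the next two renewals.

Feb 18 1999, Feb 19 1999

Every event lands on a Thursday or Friday (gaps cycle 1, 6, 1).
So the schedule is: every Thursday and Friday.
Next Thursday: Feb 18 1999.
The following Friday is Feb 19 1999.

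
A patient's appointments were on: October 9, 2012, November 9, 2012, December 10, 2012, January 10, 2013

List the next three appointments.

February 10, 2013; March 13, 2013; April 13, 2013

The spacing is 31, 31, 31 days — always 31 days.
January 10, 2013 + 31 days = February 10, 2013.
February 10, 2013 + 31 days = March 13, 2013.
March 13, 2013 + 31 days = April 13, 2013.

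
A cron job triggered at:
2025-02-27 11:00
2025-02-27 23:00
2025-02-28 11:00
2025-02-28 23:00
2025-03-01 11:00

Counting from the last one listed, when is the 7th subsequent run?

2025-03-04 23:00

Gaps: 12, 12, 12, 12 hours — each event is 12 hours after the previous one.
2025-03-01 11:00 + 12 h = 2025-03-01 23:00.
2025-03-01 23:00 + 12 h = 2025-03-02 11:00.
2025-03-02 11:00 + 12 h = 2025-03-02 23:00.
2025-03-02 23:00 + 12 h = 2025-03-03 11:00.
2025-03-03 11:00 + 12 h = 2025-03-03 23:00.
2025-03-03 23:00 + 12 h = 2025-03-04 11:00.
2025-03-04 11:00 + 12 h = 2025-03-04 23:00.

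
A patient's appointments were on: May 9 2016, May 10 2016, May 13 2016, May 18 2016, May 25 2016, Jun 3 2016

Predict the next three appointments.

Gaps: 1, 3, 5, 7, 9 days — each gap is 2 larger than the previous one.
Next gap: 11 days. Jun 3 2016 + 11 days = Jun 14 2016.
Next gap: 13 days. Jun 14 2016 + 13 days = Jun 27 2016.
Next gap: 15 days. Jun 27 2016 + 15 days = Jul 12 2016.

Jun 14 2016, Jun 27 2016, Jul 12 2016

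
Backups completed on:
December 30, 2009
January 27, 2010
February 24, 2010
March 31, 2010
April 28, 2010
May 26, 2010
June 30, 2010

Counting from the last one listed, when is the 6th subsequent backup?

These are Wednesdays with 28, 28, 35, 28, 28, 35-day gaps.
Each is the final Wednesday of its month — December 30, 2009 is past the 28th, so '4th Wednesday' doesn't fit.
July 2010 ends with Wednesday July 28, 2010.
Last Wednesday of August 2010: August 25, 2010.
Last Wednesday of September 2010: September 29, 2010.
Last Wednesday of October 2010: October 27, 2010.
November 2010 ends with Wednesday November 24, 2010.
Last Wednesday of December 2010: December 29, 2010.

December 29, 2010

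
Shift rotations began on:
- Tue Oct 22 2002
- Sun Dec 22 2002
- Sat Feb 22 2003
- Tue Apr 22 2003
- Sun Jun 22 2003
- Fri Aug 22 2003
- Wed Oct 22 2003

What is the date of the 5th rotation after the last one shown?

Sun Aug 22 2004

Gaps: 61, 62, 59, 61, 61, 61 days — not constant. Every event is on the 22nd of the month.
Pattern: the 22nd of every 2 months.
Next: December 2003 → Mon Dec 22 2003.
Next: February 2004 → Sun Feb 22 2004.
April 2004: Thu Apr 22 2004.
Next: June 2004 → Tue Jun 22 2004.
Next: August 2004 → Sun Aug 22 2004.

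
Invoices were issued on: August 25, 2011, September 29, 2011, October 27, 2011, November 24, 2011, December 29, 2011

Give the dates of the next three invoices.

January 26, 2012; February 23, 2012; March 29, 2012

These are Thursdays with 35, 28, 28, 35-day gaps.
Each is the final Thursday of its month — September 29, 2011 is past the 28th, so '4th Thursday' doesn't fit.
Last Thursday of January 2012: January 26, 2012.
February 2012 ends with Thursday February 23, 2012.
March 2012 ends with Thursday March 29, 2012.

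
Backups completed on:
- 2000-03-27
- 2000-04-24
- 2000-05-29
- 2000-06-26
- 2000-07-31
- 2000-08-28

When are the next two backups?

2000-09-25, 2000-10-30

All Mondays; the gaps (28, 35, 28, 35, 28) vary with month length.
This is the last Monday of each month.
September 2000 ends with Monday 2000-09-25.
October 2000 ends with Monday 2000-10-30.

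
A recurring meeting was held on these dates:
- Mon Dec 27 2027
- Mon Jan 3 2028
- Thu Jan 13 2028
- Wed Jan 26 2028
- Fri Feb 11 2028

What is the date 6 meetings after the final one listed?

Gaps: 7, 10, 13, 16 days — each gap is 3 larger than the previous one.
Next gap: 19 days. Fri Feb 11 2028 + 19 days = Wed Mar 1 2028.
Next gap: 22 days. Wed Mar 1 2028 + 22 days = Thu Mar 23 2028.
Next gap: 25 days. Thu Mar 23 2028 + 25 days = Mon Apr 17 2028.
Next gap: 28 days. Mon Apr 17 2028 + 28 days = Mon May 15 2028.
Next gap: 31 days. Mon May 15 2028 + 31 days = Thu Jun 15 2028.
Next gap: 34 days. Thu Jun 15 2028 + 34 days = Wed Jul 19 2028.

Wed Jul 19 2028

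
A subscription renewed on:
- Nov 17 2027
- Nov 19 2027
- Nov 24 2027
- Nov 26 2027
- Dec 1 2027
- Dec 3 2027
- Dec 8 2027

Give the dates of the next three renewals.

Gaps: 2, 5, 2, 5, 2, 5 days — not constant, but cyclic with period 2.
The events fall on every Wednesday and Friday.
The following Friday is Dec 10 2027.
The following Wednesday is Dec 15 2027.
Next Friday: Dec 17 2027.

Dec 10 2027, Dec 15 2027, Dec 17 2027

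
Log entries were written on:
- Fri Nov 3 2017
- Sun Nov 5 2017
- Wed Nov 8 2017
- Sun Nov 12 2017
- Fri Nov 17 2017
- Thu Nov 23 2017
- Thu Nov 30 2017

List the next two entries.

Fri Dec 8 2017, Sun Dec 17 2017

Gaps: 2, 3, 4, 5, 6, 7 days — each gap is 1 larger than the previous one.
Next gap: 8 days. Thu Nov 30 2017 + 8 days = Fri Dec 8 2017.
Next gap: 9 days. Fri Dec 8 2017 + 9 days = Sun Dec 17 2017.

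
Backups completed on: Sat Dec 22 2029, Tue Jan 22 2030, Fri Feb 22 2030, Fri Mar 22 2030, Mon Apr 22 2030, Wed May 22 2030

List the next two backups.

Sat Jun 22 2030, Mon Jul 22 2030

The day-of-month is always 22 (31, 31, 28, 31, 30 days between events).
So this recurs on the 22nd of each month.
Next: June 2030 → Sat Jun 22 2030.
July 2030: Mon Jul 22 2030.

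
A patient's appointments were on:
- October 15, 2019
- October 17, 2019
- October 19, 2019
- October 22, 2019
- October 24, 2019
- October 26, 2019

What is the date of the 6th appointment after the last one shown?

Every event lands on a Tuesday or Thursday or Saturday (gaps cycle 2, 2, 3, 2, 2).
So the schedule is: every Tuesday, Thursday and Saturday.
The following Tuesday is October 29, 2019.
The following Thursday is October 31, 2019.
Next Saturday: November 2, 2019.
The following Tuesday is November 5, 2019.
Next Thursday: November 7, 2019.
The following Saturday is November 9, 2019.

November 9, 2019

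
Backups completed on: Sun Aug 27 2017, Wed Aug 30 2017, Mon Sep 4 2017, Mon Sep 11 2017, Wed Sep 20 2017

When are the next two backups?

Intervals are 3, 5, 7, 9 days — an arithmetic progression with common difference 2.
Next gap: 11 days. Wed Sep 20 2017 + 11 days = Sun Oct 1 2017.
Next gap: 13 days. Sun Oct 1 2017 + 13 days = Sat Oct 14 2017.

Sun Oct 1 2017, Sat Oct 14 2017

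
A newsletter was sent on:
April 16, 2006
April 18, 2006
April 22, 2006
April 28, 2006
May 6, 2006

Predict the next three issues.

The spacing grows by 2 each time: 2, 4, 6, 8 days.
Next gap: 10 days. May 6, 2006 + 10 days = May 16, 2006.
Next gap: 12 days. May 16, 2006 + 12 days = May 28, 2006.
Next gap: 14 days. May 28, 2006 + 14 days = June 11, 2006.

May 16, 2006; May 28, 2006; June 11, 2006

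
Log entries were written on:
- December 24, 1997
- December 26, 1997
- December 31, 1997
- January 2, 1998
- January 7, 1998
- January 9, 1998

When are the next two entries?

January 14, 1998; January 16, 1998

Every event lands on a Wednesday or Friday (gaps cycle 2, 5, 2, 5, 2).
So the schedule is: every Wednesday and Friday.
The following Wednesday is January 14, 1998.
The following Friday is January 16, 1998.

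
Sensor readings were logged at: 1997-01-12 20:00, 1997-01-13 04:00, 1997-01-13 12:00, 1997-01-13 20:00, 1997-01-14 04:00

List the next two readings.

Spacing: 8, 8, 8, 8 h — constant 8 h.
1997-01-14 04:00 + 8 h = 1997-01-14 12:00.
1997-01-14 12:00 + 8 h = 1997-01-14 20:00.

1997-01-14 12:00, 1997-01-14 20:00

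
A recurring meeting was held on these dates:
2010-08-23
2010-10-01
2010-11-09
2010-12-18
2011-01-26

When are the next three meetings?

2011-03-06, 2011-04-14, 2011-05-23

The spacing is 39, 39, 39, 39 days — always 39 days.
2011-01-26 + 39 days = 2011-03-06.
2011-03-06 + 39 days = 2011-04-14.
2011-04-14 + 39 days = 2011-05-23.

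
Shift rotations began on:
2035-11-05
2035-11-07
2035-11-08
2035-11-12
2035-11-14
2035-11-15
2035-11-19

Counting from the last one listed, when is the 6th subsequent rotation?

2035-12-03

Every event lands on a Monday or Wednesday or Thursday (gaps cycle 2, 1, 4, 2, 1, 4).
So the schedule is: every Monday, Wednesday and Thursday.
Next Wednesday: 2035-11-21.
The following Thursday is 2035-11-22.
Next Monday: 2035-11-26.
Next Wednesday: 2035-11-28.
Next Thursday: 2035-11-29.
The following Monday is 2035-12-03.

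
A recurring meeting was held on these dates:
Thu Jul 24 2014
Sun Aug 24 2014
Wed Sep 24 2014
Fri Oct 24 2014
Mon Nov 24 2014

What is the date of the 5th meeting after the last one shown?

Fri Apr 24 2015

Each date is the 24th; the gaps (31, 31, 30, 31) track the month lengths.
The rule is the 24th of each month.
December 2014: Wed Dec 24 2014.
January 2015: Sat Jan 24 2015.
Next: February 2015 → Tue Feb 24 2015.
Next: March 2015 → Tue Mar 24 2015.
April 2015: Fri Apr 24 2015.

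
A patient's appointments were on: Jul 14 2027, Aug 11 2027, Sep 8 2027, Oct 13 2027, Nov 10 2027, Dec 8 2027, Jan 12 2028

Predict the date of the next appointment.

Feb 9 2028

Gaps: 28, 28, 35, 28, 28, 35 days — a mix of 28 and 35. Every date is a Wednesday.
Each is the 2nd Wednesday of its month.
February 2028 — 2nd Wednesday is Feb 9 2028.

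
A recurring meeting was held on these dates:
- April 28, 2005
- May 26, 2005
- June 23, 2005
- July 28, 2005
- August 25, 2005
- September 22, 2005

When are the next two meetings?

Gaps: 28, 28, 35, 28, 28 days — a mix of 28 and 35. Every date is a Thursday.
Each is the 4th Thursday of its month.
October 2005 — 4th Thursday is October 27, 2005.
November 2005 — 4th Thursday is November 24, 2005.

October 27, 2005; November 24, 2005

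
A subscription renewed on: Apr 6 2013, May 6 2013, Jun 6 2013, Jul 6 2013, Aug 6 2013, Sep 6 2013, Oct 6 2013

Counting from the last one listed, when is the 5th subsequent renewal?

The day-of-month is always 6 (30, 31, 30, 31, 31, 30 days between events).
So this recurs on the 6th of each month.
November 2013: Nov 6 2013.
Next: December 2013 → Dec 6 2013.
Next: January 2014 → Jan 6 2014.
Next: February 2014 → Feb 6 2014.
Next: March 2014 → Mar 6 2014.

Mar 6 2014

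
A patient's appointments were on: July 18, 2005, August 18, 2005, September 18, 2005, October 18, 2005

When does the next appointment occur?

November 18, 2005

Gaps: 31, 31, 30 days — not constant. Every event is on the 18th of the month.
Pattern: the 18th of each month.
November 2005: November 18, 2005.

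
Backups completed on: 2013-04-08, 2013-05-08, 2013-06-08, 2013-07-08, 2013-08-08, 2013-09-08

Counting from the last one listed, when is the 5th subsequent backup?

Gaps: 30, 31, 30, 31, 31 days — not constant. Every event is on the 8th of the month.
Pattern: the 8th of each month.
Next: October 2013 → 2013-10-08.
Next: November 2013 → 2013-11-08.
Next: December 2013 → 2013-12-08.
January 2014: 2014-01-08.
Next: February 2014 → 2014-02-08.

2014-02-08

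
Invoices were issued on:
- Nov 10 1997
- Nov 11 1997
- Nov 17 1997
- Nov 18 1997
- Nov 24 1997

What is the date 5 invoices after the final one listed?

Dec 9 1997

The gap pattern 1, 6, 1, 6 repeats every 2 events.
These are the Mondays and Tuesdays of each week.
Next Tuesday: Nov 25 1997.
Next Monday: Dec 1 1997.
The following Tuesday is Dec 2 1997.
Next Monday: Dec 8 1997.
Next Tuesday: Dec 9 1997.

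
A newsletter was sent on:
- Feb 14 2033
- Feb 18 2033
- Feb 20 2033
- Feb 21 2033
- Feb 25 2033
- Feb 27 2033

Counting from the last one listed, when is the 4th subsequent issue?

The gap pattern 4, 2, 1, 4, 2 repeats every 3 events.
These are the Mondays, Fridays and Sundays of each week.
Next Monday: Feb 28 2033.
Next Friday: Mar 4 2033.
The following Sunday is Mar 6 2033.
The following Monday is Mar 7 2033.

Mar 7 2033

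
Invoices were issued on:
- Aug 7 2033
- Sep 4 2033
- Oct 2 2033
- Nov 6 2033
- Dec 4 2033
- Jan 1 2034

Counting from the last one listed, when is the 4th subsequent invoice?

These are Sundays at 28- or 35-day spacing (28, 28, 35, 28, 28).
The pattern: 1st Sunday of the month.
1st Sunday of February 2034: Feb 5 2034.
March 2034 — 1st Sunday is Mar 5 2034.
April 2034 — 1st Sunday is Apr 2 2034.
1st Sunday of May 2034: May 7 2034.

May 7 2034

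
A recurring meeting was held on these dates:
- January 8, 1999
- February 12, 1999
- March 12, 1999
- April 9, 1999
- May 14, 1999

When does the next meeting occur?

These are Fridays at 28- or 35-day spacing (35, 28, 28, 35).
The pattern: 2nd Friday of the month.
June 1999 — 2nd Friday is June 11, 1999.

June 11, 1999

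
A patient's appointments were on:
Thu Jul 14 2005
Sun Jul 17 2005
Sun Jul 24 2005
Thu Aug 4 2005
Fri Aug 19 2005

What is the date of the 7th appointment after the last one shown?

Gaps: 3, 7, 11, 15 days — each gap is 4 larger than the previous one.
Next gap: 19 days. Fri Aug 19 2005 + 19 days = Wed Sep 7 2005.
Next gap: 23 days. Wed Sep 7 2005 + 23 days = Fri Sep 30 2005.
Next gap: 27 days. Fri Sep 30 2005 + 27 days = Thu Oct 27 2005.
Next gap: 31 days. Thu Oct 27 2005 + 31 days = Sun Nov 27 2005.
Next gap: 35 days. Sun Nov 27 2005 + 35 days = Sun Jan 1 2006.
Next gap: 39 days. Sun Jan 1 2006 + 39 days = Thu Feb 9 2006.
Next gap: 43 days. Thu Feb 9 2006 + 43 days = Fri Mar 24 2006.

Fri Mar 24 2006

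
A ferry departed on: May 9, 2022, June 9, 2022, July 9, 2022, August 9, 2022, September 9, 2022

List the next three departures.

The day-of-month is always 9 (31, 30, 31, 31 days between events).
So this recurs on the 9th of each month.
October 2022: October 9, 2022.
Next: November 2022 → November 9, 2022.
December 2022: December 9, 2022.

October 9, 2022; November 9, 2022; December 9, 2022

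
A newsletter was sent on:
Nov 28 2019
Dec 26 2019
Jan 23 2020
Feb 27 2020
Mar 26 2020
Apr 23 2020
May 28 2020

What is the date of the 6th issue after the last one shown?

Nov 26 2020

All dates are Thursdays, 28, 28, 35, 28, 28, 35 days apart.
Specifically, the 4th Thursday of each month.
4th Thursday of June 2020: Jun 25 2020.
4th Thursday of July 2020: Jul 23 2020.
4th Thursday of August 2020: Aug 27 2020.
4th Thursday of September 2020: Sep 24 2020.
4th Thursday of October 2020: Oct 22 2020.
November 2020 — 4th Thursday is Nov 26 2020.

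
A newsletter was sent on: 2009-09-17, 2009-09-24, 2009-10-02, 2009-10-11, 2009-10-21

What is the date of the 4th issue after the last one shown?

2009-12-10

The spacing grows by 1 each time: 7, 8, 9, 10 days.
Next gap: 11 days. 2009-10-21 + 11 days = 2009-11-01.
Next gap: 12 days. 2009-11-01 + 12 days = 2009-11-13.
Next gap: 13 days. 2009-11-13 + 13 days = 2009-11-26.
Next gap: 14 days. 2009-11-26 + 14 days = 2009-12-10.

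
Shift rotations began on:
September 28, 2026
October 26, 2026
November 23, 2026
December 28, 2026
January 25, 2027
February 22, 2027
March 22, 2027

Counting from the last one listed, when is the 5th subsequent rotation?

All dates are Mondays, 28, 28, 35, 28, 28, 28 days apart.
Specifically, the 4th Monday of each month.
4th Monday of April 2027: April 26, 2027.
4th Monday of May 2027: May 24, 2027.
4th Monday of June 2027: June 28, 2027.
4th Monday of July 2027: July 26, 2027.
August 2027 — 4th Monday is August 23, 2027.

August 23, 2027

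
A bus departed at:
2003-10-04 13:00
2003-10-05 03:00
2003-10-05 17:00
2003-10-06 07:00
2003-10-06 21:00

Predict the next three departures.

The interval is a steady 14 hours (14, 14, 14, 14).
2003-10-06 21:00 + 14 h = 2003-10-07 11:00.
2003-10-07 11:00 + 14 h = 2003-10-08 01:00.
2003-10-08 01:00 + 14 h = 2003-10-08 15:00.

2003-10-07 11:00, 2003-10-08 01:00, 2003-10-08 15:00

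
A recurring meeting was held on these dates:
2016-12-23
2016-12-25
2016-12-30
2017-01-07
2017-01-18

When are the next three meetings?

Intervals are 2, 5, 8, 11 days — an arithmetic progression with common difference 3.
Next gap: 14 days. 2017-01-18 + 14 days = 2017-02-01.
Next gap: 17 days. 2017-02-01 + 17 days = 2017-02-18.
Next gap: 20 days. 2017-02-18 + 20 days = 2017-03-10.

2017-02-01, 2017-02-18, 2017-03-10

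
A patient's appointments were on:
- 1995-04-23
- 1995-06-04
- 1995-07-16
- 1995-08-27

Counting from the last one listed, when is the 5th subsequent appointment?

1996-03-24

Gaps between consecutive events: 42, 42, 42 days — a constant 42-day interval.
1995-08-27 + 42 days = 1995-10-08.
1995-10-08 + 42 days = 1995-11-19.
1995-11-19 + 42 days = 1995-12-31.
1995-12-31 + 42 days = 1996-02-11.
1996-02-11 + 42 days = 1996-03-24.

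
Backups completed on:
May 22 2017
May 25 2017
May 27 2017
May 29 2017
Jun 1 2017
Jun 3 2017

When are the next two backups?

Every event lands on a Monday or Thursday or Saturday (gaps cycle 3, 2, 2, 3, 2).
So the schedule is: every Monday, Thursday and Saturday.
The following Monday is Jun 5 2017.
The following Thursday is Jun 8 2017.

Jun 5 2017, Jun 8 2017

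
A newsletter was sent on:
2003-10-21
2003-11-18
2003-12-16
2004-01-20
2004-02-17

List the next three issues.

2004-03-16, 2004-04-20, 2004-05-18

All dates are Tuesdays, 28, 28, 35, 28 days apart.
Specifically, the 3rd Tuesday of each month.
3rd Tuesday of March 2004: 2004-03-16.
April 2004 — 3rd Tuesday is 2004-04-20.
May 2004 — 3rd Tuesday is 2004-05-18.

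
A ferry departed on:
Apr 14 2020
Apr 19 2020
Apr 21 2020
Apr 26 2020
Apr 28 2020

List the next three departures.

Gaps: 5, 2, 5, 2 days — not constant, but cyclic with period 2.
The events fall on every Tuesday and Sunday.
Next Sunday: May 3 2020.
The following Tuesday is May 5 2020.
Next Sunday: May 10 2020.

May 3 2020, May 5 2020, May 10 2020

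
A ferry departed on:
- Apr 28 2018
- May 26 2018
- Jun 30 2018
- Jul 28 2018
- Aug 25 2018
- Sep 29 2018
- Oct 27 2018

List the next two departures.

These are Saturdays with 28, 35, 28, 28, 35, 28-day gaps.
Each is the final Saturday of its month — Jun 30 2018 is past the 28th, so '4th Saturday' doesn't fit.
November 2018 ends with Saturday Nov 24 2018.
December 2018 ends with Saturday Dec 29 2018.

Nov 24 2018, Dec 29 2018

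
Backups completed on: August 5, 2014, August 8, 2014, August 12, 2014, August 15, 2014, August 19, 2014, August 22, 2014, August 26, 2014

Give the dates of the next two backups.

August 29, 2014; September 2, 2014

Every event lands on a Tuesday or Friday (gaps cycle 3, 4, 3, 4, 3, 4).
So the schedule is: every Tuesday and Friday.
Next Friday: August 29, 2014.
Next Tuesday: September 2, 2014.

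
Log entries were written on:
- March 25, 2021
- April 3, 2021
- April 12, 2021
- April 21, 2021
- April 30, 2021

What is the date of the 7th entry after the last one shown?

July 2, 2021

Every event comes 9 days after the last (9, 9, 9, 9).
April 30, 2021 + 9 days = May 9, 2021.
May 9, 2021 + 9 days = May 18, 2021.
May 18, 2021 + 9 days = May 27, 2021.
May 27, 2021 + 9 days = June 5, 2021.
June 5, 2021 + 9 days = June 14, 2021.
June 14, 2021 + 9 days = June 23, 2021.
June 23, 2021 + 9 days = July 2, 2021.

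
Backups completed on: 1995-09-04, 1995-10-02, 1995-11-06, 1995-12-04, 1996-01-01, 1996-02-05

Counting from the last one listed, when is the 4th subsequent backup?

All dates are Mondays, 28, 35, 28, 28, 35 days apart.
Specifically, the 1st Monday of each month.
1st Monday of March 1996: 1996-03-04.
1st Monday of April 1996: 1996-04-01.
May 1996 — 1st Monday is 1996-05-06.
1st Monday of June 1996: 1996-06-03.

1996-06-03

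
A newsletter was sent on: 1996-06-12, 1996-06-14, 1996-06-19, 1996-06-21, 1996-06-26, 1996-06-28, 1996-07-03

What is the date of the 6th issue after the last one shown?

1996-07-24

Gaps: 2, 5, 2, 5, 2, 5 days — not constant, but cyclic with period 2.
The events fall on every Wednesday and Friday.
The following Friday is 1996-07-05.
Next Wednesday: 1996-07-10.
Next Friday: 1996-07-12.
Next Wednesday: 1996-07-17.
Next Friday: 1996-07-19.
The following Wednesday is 1996-07-24.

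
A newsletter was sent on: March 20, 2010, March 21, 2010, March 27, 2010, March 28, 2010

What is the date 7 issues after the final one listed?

Gaps: 1, 6, 1 days — not constant, but cyclic with period 2.
The events fall on every Saturday and Sunday.
Next Saturday: April 3, 2010.
Next Sunday: April 4, 2010.
Next Saturday: April 10, 2010.
Next Sunday: April 11, 2010.
Next Saturday: April 17, 2010.
The following Sunday is April 18, 2010.
The following Saturday is April 24, 2010.

April 24, 2010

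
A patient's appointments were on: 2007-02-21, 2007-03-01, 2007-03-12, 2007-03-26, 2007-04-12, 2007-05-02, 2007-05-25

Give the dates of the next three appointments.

2007-06-20, 2007-07-19, 2007-08-20

The spacing grows by 3 each time: 8, 11, 14, 17, 20, 23 days.
Next gap: 26 days. 2007-05-25 + 26 days = 2007-06-20.
Next gap: 29 days. 2007-06-20 + 29 days = 2007-07-19.
Next gap: 32 days. 2007-07-19 + 32 days = 2007-08-20.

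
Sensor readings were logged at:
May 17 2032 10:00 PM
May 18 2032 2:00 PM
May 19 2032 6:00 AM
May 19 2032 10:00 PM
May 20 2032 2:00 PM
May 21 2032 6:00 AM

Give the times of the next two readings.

The interval is a steady 16 hours (16, 16, 16, 16, 16).
May 21 2032 6:00 AM + 16 h = May 21 2032 10:00 PM.
May 21 2032 10:00 PM + 16 h = May 22 2032 2:00 PM.

May 21 2032 10:00 PM, May 22 2032 2:00 PM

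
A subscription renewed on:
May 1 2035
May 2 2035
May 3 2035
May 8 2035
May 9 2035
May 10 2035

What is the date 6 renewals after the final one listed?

Every event lands on a Tuesday or Wednesday or Thursday (gaps cycle 1, 1, 5, 1, 1).
So the schedule is: every Tuesday, Wednesday and Thursday.
Next Tuesday: May 15 2035.
The following Wednesday is May 16 2035.
Next Thursday: May 17 2035.
The following Tuesday is May 22 2035.
Next Wednesday: May 23 2035.
Next Thursday: May 24 2035.

May 24 2035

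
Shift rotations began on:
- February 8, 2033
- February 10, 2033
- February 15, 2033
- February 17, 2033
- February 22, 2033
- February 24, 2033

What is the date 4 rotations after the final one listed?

The gap pattern 2, 5, 2, 5, 2 repeats every 2 events.
These are the Tuesdays and Thursdays of each week.
The following Tuesday is March 1, 2033.
Next Thursday: March 3, 2033.
Next Tuesday: March 8, 2033.
Next Thursday: March 10, 2033.

March 10, 2033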